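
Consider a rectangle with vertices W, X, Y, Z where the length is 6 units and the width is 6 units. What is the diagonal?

d = sqrt(6^2 + 6^2) = sqrt(72) = 6*sqrt(2)

6*sqrt(2)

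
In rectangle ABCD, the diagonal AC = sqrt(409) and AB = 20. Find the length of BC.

The diagonal of a rectangle forms a right triangle with the two sides.
Rearranging the Pythagorean theorem: missing side = sqrt(d^2 - known^2).
= sqrt(409 - 400) = sqrt(9) = 3.

3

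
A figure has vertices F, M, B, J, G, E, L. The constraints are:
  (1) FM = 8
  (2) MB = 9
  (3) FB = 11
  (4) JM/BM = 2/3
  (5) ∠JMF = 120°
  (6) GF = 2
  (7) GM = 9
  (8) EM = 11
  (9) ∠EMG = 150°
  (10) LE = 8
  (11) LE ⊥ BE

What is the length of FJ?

From the given relations: JM = 2/3·BM = 2/3·9 = 6.
Step 1: By the law of cosines on triangle FMJ: FJ² = 8² + 6² − 2·8·6·cos(120°) = 148, so FJ = 2·√37.

Therefore, the length of FJ = 2·√37.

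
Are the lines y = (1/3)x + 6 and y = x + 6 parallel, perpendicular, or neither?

Slope of line 1: m1 = 1/3
Slope of line 2: m2 = 1
m1 != m2 (1/3 != 1), so not parallel.
m1 * m2 = (1/3) * (1) = 1/3 != -1, so not perpendicular.
The lines are neither parallel nor perpendicular.

Neither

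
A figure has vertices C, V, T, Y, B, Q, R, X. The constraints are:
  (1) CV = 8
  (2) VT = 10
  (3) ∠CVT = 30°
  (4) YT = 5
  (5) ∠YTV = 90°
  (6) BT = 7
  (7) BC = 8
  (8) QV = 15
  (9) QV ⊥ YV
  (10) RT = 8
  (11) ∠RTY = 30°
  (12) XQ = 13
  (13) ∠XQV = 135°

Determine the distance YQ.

Step 1: By the law of cosines on triangle VTY: VY² = 10² + 5² − 2·10·5·cos(90°) = 125, so VY = 5·√5.
Step 2: By the law of cosines on triangle YVQ: YQ² = (5·√5)² + 15² − 2·5·√5·15·cos(90°) = 350, so YQ = 5·√14.

Therefore, the length of YQ = 5·√14.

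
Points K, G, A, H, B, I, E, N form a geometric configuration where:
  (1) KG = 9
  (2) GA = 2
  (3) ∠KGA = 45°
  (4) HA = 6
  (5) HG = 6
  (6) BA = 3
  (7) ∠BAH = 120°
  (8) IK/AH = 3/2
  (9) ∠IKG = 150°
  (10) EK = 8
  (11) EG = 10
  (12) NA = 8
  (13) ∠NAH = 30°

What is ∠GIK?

From the given relations: IK = 3/2·AH = 3/2·6 = 9.
Step 1: By the law of cosines on triangle IKG: IG² = 9² + 9² − 2·9·9·cos(150°) = 302.3, so IG ≈ 17.39.
Step 2: By the inverse law of cosines on triangle GIK: cos(∠GIK) = (17.39² + 9² − 9²) / (2·17.39·9) = 302.3/312.96 = 0.9659, so ∠GIK = 15°.

Therefore, the measure of angle ∠GIK = 15°.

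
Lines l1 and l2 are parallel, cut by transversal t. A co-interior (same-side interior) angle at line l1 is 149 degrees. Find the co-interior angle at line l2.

Co-interior (same-side interior) angles are between the parallel lines on the same side of the transversal.
Unlike corresponding or alternate interior angles, they are supplementary rather than equal.
So the angle = 180 - 149 = 31 degrees.

31 degrees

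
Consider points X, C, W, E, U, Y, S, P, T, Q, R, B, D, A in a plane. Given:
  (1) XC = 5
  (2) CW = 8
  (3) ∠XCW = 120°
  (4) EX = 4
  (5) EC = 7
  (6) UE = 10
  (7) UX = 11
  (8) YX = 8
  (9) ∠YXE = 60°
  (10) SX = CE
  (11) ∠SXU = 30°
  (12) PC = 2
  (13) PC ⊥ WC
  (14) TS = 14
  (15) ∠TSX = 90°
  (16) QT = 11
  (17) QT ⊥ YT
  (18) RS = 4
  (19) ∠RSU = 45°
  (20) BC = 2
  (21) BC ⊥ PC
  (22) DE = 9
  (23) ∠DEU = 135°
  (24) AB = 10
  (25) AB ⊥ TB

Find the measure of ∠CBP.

Step 1: By the law of cosines on triangle BCP: BP² = 2² + 2² − 2·2·2·cos(90°) = 8, so BP = 2·√2.
Step 2: By the inverse law of cosines on triangle CBP: cos(∠CBP) = (2² + (2·√2)² − 2²) / (2·2·2·√2) = 8/11.31 = 0.7071, so ∠CBP = 45°.

Therefore, the measure of angle ∠CBP = 45°.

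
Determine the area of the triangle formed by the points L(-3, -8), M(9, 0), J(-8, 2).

Using the Shoelace formula for a triangle:
Area = (1/2)|x0(y1 - y2) + x1(y2 - y0) + x2(y0 - y1)|
Area = (1/2)|-3(0 - 2) + 9(2 - -8) + -8(-8 - 0)|
Area = (1/2)|6 + 90 + 64|
Area = (1/2)|160|
Area = (1/2)(160)
Area = 80

80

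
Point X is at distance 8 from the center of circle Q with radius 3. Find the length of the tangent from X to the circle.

tangent = √(d² - r²) = √(8² - 3²) = √(64 - 9) = √55 = sqrt(55)

sqrt(55)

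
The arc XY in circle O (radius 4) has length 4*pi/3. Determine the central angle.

θ = 360 × 4*pi/3 / (2π × 4) = 60° (rearranging arc length formula).

60°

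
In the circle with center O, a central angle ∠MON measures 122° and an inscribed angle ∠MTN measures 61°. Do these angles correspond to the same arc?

By the inscribed angle theorem, if both angles subtend the same arc, the inscribed angle must be half the central angle.
Half of 122° = 61°, which equals the given inscribed angle of 61°.
Therefore, yes, they correspond to the same arc.

Yes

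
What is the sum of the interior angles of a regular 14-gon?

The sum of interior angles of an n-sided polygon is (n - 2) * 180.
For n = 14: (14 - 2) * 180 = 12 * 180 = 2160 degrees.

2160 degrees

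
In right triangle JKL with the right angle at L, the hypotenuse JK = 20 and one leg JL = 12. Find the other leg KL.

Rearranging the Pythagorean theorem to solve for the unknown leg:
leg^2 = hypotenuse^2 - known_leg^2 = 400 - 144 = 256
leg = sqrt(256) = 16.

16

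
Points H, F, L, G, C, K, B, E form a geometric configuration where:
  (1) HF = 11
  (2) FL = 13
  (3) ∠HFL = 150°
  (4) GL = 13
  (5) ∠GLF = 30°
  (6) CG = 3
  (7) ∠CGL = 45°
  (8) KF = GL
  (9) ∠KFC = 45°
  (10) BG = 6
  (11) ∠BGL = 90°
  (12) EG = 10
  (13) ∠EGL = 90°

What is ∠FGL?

Step 1: By the law of cosines on triangle GLF: GF² = 13² + 13² − 2·13·13·cos(30°) = 45.28, so GF ≈ 6.73.
Step 2: By the inverse law of cosines on triangle FGL: cos(∠FGL) = (6.73² + 13² − 13²) / (2·6.73·13) = 45.28/174.96 = 0.2588, so ∠FGL = 75°.

Therefore, the measure of angle ∠FGL = 75°.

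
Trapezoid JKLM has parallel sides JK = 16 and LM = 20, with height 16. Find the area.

A trapezoid's area equals the midsegment times the height.
The midsegment is (16 + 20) / 2 = 18.
Area = 18 * 16 = 288.

288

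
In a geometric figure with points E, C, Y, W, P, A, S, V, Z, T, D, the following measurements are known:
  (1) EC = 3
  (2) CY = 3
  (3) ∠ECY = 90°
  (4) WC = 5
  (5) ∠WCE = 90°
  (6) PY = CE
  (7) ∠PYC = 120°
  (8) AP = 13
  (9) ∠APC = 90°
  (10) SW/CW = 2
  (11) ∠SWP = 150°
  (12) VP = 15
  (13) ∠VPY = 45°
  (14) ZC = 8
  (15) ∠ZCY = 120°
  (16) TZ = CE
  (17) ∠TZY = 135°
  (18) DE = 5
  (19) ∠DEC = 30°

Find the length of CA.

From the given relations: PY = CE = 3.
Step 1: By the law of cosines on triangle CYP: CP² = 3² + 3² − 2·3·3·cos(120°) = 27, so CP = 3·√3.
Step 2: By the law of cosines on triangle CPA: CA² = (3·√3)² + 13² − 2·3·√3·13·cos(90°) = 196, so CA = 14.

Therefore, the length of CA = 14.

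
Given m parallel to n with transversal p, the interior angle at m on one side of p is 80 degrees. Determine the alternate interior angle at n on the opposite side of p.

Alternate interior angles lie on opposite sides of the transversal, between the parallel lines.
By the alternate interior angle theorem, they are equal: 80 degrees.

80 degrees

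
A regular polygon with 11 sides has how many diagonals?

Each of the 11 vertices connects to 8 non-adjacent vertices via diagonals.
Total connections = 11 × 8 = 88, but each diagonal is counted twice.
Number of diagonals = 88 / 2 = 44.

44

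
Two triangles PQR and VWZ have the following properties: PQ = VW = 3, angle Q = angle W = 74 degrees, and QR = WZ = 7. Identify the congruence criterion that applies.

The given information provides:
PQ = VW = 3, angle Q = angle W = 74 degrees, and QR = WZ = 7
This matches the SAS congruence theorem.
Two pairs of corresponding sides and the included angle are equal (Side-Angle-Side).

SAS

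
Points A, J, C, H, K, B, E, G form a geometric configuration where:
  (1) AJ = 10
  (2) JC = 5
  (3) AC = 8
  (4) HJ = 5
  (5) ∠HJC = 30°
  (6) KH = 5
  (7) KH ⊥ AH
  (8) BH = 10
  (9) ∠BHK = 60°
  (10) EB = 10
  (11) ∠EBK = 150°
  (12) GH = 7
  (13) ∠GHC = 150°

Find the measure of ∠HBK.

Step 1: By the law of cosines on triangle BHK: BK² = 10² + 5² − 2·10·5·cos(60°) = 75, so BK = 5·√3.
Step 2: By the inverse law of cosines on triangle HBK: cos(∠HBK) = (10² + (5·√3)² − 5²) / (2·10·5·√3) = 150/173.21 = 0.866, so ∠HBK = 30°.

Therefore, the measure of angle ∠HBK = 30°.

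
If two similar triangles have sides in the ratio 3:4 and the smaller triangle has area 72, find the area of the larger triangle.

The ratio of areas of similar triangles = (side ratio)^2.
Side ratio = 3:4, so area ratio = 9:16.
Area of the larger triangle / Area of the smaller triangle = 16/9
Area of the larger triangle = 72 * 16/9 = 128

128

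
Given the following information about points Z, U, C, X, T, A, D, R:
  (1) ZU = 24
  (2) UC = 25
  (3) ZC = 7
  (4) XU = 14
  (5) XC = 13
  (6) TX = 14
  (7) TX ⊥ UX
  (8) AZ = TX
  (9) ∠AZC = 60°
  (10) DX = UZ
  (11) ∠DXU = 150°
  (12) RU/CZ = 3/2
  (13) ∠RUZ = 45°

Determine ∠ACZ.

From the given relations: AZ = TX = 14.
Step 1: By the law of cosines on triangle CZA: CA² = 7² + 14² − 2·7·14·cos(60°) = 147, so CA = 7·√3.
Step 2: By the inverse law of cosines on triangle ACZ: cos(∠ACZ) = ((7·√3)² + 7² − 14²) / (2·7·√3·7) = 0/169.74 = 0, so ∠ACZ = 90°.

Therefore, the measure of angle ∠ACZ = 90°.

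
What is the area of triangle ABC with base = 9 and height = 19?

A triangle's area is half the area of a rectangle with the same base and height.
Area = (1/2) * 9 * 19 = 171/2.

171/2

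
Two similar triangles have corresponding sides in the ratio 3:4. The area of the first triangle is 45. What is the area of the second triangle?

Area ratio = (3/4)^2 = 9/16. Area of the second triangle = 45 * 16/9 = 80.

80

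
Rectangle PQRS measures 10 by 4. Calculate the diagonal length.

Using the Pythagorean theorem:
d² = 10² + 4² = 100 + 16 = 116
d = sqrt(116) = 2*sqrt(29)

2*sqrt(29)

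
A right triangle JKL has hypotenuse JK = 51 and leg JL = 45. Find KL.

KL = sqrt(51^2 - 45^2) = sqrt(576) = 24

24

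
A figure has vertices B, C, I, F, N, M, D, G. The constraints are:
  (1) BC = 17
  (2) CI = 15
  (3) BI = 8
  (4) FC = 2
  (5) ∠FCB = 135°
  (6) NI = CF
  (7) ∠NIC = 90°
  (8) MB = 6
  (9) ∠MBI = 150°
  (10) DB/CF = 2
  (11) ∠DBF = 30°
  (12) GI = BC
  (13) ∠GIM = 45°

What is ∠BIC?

Step 1: By the inverse law of cosines on triangle BIC: cos(∠BIC) = (8² + 15² − 17²) / (2·8·15) = 0/240 = 0, so ∠BIC = 90°.

Therefore, the measure of angle ∠BIC = 90°.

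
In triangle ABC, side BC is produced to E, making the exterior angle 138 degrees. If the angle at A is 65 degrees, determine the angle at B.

The exterior angle theorem states that an exterior angle equals the sum of the two non-adjacent interior angles.
So 138 = 65 + angle B, which gives angle B = 138 - 65 = 73 degrees.

73 degrees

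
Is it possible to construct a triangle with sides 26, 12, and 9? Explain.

Check the triangle inequality: 12 + 9 = 21 ≤ 26.
Since the sum of two sides does not exceed the third, no triangle can be formed.

No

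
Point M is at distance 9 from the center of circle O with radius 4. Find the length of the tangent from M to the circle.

tangent = √(d² - r²) = √(9² - 4²) = √(81 - 16) = √65 = sqrt(65)

sqrt(65)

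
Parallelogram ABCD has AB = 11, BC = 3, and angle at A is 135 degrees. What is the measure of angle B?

Consecutive angles are supplementary: angle B = 180 - 135 = 45 degrees.

45 degrees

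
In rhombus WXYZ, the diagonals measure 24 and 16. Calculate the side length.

In a rhombus, the diagonals bisect each other perpendicularly, creating four congruent right triangles.
Each triangle has legs 12 (half of 24) and 8 (half of 16).
The hypotenuse of each right triangle is a side of the rhombus:
side = sqrt(12^2 + 8^2) = sqrt(208) = 4*sqrt(13)

4*sqrt(13)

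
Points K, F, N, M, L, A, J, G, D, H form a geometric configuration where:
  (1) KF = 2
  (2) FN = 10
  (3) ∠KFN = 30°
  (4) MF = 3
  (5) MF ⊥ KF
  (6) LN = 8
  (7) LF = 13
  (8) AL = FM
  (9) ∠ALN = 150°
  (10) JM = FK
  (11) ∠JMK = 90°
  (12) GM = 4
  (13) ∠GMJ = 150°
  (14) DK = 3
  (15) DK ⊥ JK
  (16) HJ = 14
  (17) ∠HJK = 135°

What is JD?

From the given relations: JM = FK = 2.
Step 1: By the law of cosines on triangle KFM: KM² = 2² + 3² − 2·2·3·cos(90°) = 13, so KM = √13.
Step 2: By the law of cosines on triangle JMK: JK² = 2² + √13² − 2·2·√13·cos(90°) = 17, so JK = √17.
Step 3: By the law of cosines on triangle JKD: JD² = √17² + 3² − 2·√17·3·cos(90°) = 26, so JD = √26.

Therefore, the length of JD = √26.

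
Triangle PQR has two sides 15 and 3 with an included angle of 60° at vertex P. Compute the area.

Area = (1/2) * PQ * PR * sin(P)
Area = (1/2) * 15 * 3 * sin(60°)
Area = (1/2) * 15 * 3 * sqrt(3)/2
Area = 45*sqrt(3)/4

45*sqrt(3)/4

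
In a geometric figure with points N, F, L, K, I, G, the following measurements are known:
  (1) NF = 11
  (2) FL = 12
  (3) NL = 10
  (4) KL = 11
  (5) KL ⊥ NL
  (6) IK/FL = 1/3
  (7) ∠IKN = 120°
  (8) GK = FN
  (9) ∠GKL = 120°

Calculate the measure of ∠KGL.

From the given relations: GK = FN = 11.
Step 1: By the law of cosines on triangle GKL: GL² = 11² + 11² − 2·11·11·cos(120°) = 363, so GL = 11·√3.
Step 2: By the inverse law of cosines on triangle KGL: cos(∠KGL) = (11² + (11·√3)² − 11²) / (2·11·11·√3) = 363/419.16 = 0.866, so ∠KGL = 30°.

Therefore, the measure of angle ∠KGL = 30°.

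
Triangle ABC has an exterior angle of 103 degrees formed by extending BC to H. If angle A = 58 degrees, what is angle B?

By the exterior angle theorem: exterior angle = sum of remote interior angles.
103 = 58 + angle B
angle B = 103 - 58 = 45 degrees

45 degrees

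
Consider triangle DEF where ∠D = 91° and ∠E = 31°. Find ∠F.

Let angle F = x. Then 91 + 31 + x = 180.
x = 180 - 122 = 58 degrees.

58 degrees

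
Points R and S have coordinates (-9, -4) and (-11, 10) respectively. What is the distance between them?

The horizontal distance is |-11 - -9| = 2 and the vertical distance is |10 - -4| = 14.
By the Pythagorean theorem, d = sqrt(2^2 + 14^2) = sqrt(200) = 10*sqrt(2).

10*sqrt(2)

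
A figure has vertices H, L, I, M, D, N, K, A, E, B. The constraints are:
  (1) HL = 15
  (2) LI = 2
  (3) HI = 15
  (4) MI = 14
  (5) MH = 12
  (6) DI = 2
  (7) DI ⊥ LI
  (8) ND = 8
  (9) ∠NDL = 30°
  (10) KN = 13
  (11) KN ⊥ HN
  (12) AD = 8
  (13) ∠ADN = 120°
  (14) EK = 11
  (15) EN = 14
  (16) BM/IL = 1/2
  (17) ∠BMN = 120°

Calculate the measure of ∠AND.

Step 1: By the law of cosines on triangle NDA: NA² = 8² + 8² − 2·8·8·cos(120°) = 192, so NA = 8·√3.
Step 2: By the inverse law of cosines on triangle AND: cos(∠AND) = ((8·√3)² + 8² − 8²) / (2·8·√3·8) = 192/221.7 = 0.866, so ∠AND = 30°.

Therefore, the measure of angle ∠AND = 30°.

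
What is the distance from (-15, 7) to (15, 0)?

d = sqrt((15 - -15)^2 + (0 - 7)^2)
d = sqrt(30^2 + -7^2)
d = sqrt(900 + 49)
d = sqrt(949)

sqrt(949)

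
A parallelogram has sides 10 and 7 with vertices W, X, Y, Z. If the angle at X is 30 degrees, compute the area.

Area = a * b * sin(theta)
Area = 10 * 7 * sin(30 degrees)
Area = 70 * 1/2
Area = 35

35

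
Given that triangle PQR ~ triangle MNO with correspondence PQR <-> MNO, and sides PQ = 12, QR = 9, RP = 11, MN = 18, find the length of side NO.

Similar triangles have proportional sides. Setting up the proportion:
MN / PQ = NO / QR
18 / 12 = NO / 9
NO = 9 * 18 / 12 = 27/2.

27/2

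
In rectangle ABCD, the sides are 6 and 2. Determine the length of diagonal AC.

A rectangle's diagonal splits it into two right triangles, with the diagonal as the hypotenuse.
By the Pythagorean theorem, d^2 = 6^2 + 2^2 = 40.
Therefore d = sqrt(40) = 2*sqrt(10).

2*sqrt(10)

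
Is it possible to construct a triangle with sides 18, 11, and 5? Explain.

The longest side is 18. The other two sides sum to 5 + 11 = 16.
Since 16 ≤ 18, the two shorter sides cannot reach around to close the triangle.

No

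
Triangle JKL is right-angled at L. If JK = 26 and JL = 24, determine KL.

Rearranging the Pythagorean theorem to solve for the unknown leg:
leg^2 = hypotenuse^2 - known_leg^2 = 676 - 576 = 100
leg = sqrt(100) = 10.

10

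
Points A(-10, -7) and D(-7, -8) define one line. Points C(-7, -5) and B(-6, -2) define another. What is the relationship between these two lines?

Slope of line 1: m1 = (-8 - -7)/(-7 - -10) = -1/3 = -1/3
Slope of line 2: m2 = (-2 - -5)/(-6 - -7) = 3/1 = 3
Two lines are perpendicular when the product of their slopes is -1 (negative reciprocals).
m1 * m2 = (-1/3) * (3) = -1, confirming perpendicularity.

Perpendicular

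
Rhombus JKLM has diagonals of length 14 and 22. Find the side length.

The diagonals of a rhombus bisect each other at right angles.
Half-diagonals: 14/2 = 7 and 22/2 = 11
side = sqrt(7^2 + 11^2)
side = sqrt(49 + 121)
side = sqrt(170)

sqrt(170)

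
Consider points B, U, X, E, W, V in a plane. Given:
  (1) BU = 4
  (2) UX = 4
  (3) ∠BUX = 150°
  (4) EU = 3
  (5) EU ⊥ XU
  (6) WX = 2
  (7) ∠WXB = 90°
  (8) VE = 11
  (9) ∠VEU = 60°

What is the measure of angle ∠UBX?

Step 1: By the law of cosines on triangle BUX: BX² = 4² + 4² − 2·4·4·cos(150°) = 59.71, so BX ≈ 7.73.
Step 2: By the inverse law of cosines on triangle UBX: cos(∠UBX) = (4² + 7.73² − 4²) / (2·4·7.73) = 59.71/61.82 = 0.9659, so ∠UBX = 15°.

Therefore, the measure of angle ∠UBX = 15°.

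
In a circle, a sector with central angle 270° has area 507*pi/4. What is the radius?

Sector area A = πr² × θ/360, so r² = 360A / (πθ).
r² = 360 × 507*pi/4 / (π × 270)
r² = 169
r = 13

13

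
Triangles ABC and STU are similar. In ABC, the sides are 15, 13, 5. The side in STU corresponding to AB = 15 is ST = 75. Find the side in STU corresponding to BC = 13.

Since the triangles are similar, the ratio of corresponding sides is constant.
Scale factor k = ST / AB = 75 / 15 = 5
TU = k * BC = 5 * 13 = 65

65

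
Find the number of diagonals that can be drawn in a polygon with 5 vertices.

Total line segments between 5 vertices = C(5,2) = 10.
Subtract the 5 sides: 10 - 5 = 5 diagonals.

5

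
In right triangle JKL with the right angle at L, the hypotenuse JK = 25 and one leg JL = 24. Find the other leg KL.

By the Pythagorean theorem: KL^2 = JK^2 - JL^2
KL^2 = 25^2 - 24^2 = 625 - 576 = 49
KL = sqrt(49) = 7

7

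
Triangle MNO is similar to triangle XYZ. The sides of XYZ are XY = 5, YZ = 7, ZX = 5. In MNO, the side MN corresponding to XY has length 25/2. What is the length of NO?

k = 25/2/5 = 5/2. NO = 5/2 * 7 = 35/2.

35/2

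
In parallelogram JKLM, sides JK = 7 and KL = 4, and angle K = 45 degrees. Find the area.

Area = 7 * 4 * sin(45°) = 28 * sqrt(2)/2 = 14*sqrt(2)

14*sqrt(2)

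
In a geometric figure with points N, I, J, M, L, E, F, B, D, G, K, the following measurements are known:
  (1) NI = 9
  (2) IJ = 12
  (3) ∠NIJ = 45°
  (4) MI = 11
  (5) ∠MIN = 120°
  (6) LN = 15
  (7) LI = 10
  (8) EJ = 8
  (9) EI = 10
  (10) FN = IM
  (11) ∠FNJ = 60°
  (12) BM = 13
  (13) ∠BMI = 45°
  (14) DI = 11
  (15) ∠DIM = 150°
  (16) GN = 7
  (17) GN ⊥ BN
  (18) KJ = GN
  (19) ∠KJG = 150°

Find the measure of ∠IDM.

Step 1: By the law of cosines on triangle DIM: DM² = 11² + 11² − 2·11·11·cos(150°) = 451.58, so DM ≈ 21.25.
Step 2: By the inverse law of cosines on triangle IDM: cos(∠IDM) = (11² + 21.25² − 11²) / (2·11·21.25) = 451.58/467.51 = 0.9659, so ∠IDM = 15°.

Therefore, the measure of angle ∠IDM = 15°.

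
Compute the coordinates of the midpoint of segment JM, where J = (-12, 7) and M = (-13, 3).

M = ((x₁ + x₂)/2, (y₁ + y₂)/2)
= ((-12 + -13)/2, (7 + 3)/2)
= (-25/2, 10/2) = (-25/2, 5)

(-25/2, 5)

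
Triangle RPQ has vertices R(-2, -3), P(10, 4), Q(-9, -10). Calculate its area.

The Shoelace formula computes the area from vertex coordinates by summing cross products.
For vertices (-2,-3), (10,4), (-9,-10):
Signed sum = -2*4 - 10*-3 + 10*-10 - -9*4 + -9*-3 - -2*-10
= 22 + -64 + 7 = -35
Area = (1/2)|-35| = 35/2.

35/2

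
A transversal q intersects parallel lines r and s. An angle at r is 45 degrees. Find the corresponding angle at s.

Corresponding angles are equal: 45 degrees.

45 degrees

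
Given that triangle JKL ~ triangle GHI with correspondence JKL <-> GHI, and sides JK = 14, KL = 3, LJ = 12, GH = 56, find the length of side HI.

Since the triangles are similar, the ratio of corresponding sides is constant.
Scale factor k = GH / JK = 56 / 14 = 4
HI = k * KL = 4 * 3 = 12

12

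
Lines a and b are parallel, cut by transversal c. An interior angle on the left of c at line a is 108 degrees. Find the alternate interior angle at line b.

Alternate interior angles lie on opposite sides of the transversal, between the parallel lines.
By the alternate interior angle theorem, they are equal: 108 degrees.

108 degrees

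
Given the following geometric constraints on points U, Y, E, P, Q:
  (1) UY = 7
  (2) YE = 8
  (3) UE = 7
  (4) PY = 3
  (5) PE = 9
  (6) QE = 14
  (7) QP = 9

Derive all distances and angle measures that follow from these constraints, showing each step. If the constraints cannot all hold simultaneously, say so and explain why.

The constraints are consistent.

Step 1: From UE = 7, UY = 7, EY = 8, by the inverse law of cosines:
  cos(∠EUY) = (UE² + UY² - EY²) / (2·UE·UY)
  ∠EUY = 69.7°

Step 2: From YE = 8, YP = 3, EP = 9, by the inverse law of cosines:
  cos(∠EYP) = (YE² + YP² - EP²) / (2·YE·YP)
  ∠EYP = 99.59°

Step 3: From YE = 8, YU = 7, EU = 7, by the inverse law of cosines:
  cos(∠EYU) = (YE² + YU² - EU²) / (2·YE·YU)
  ∠EYU = 55.15°

Step 4: From EP = 9, EQ = 14, PQ = 9, by the inverse law of cosines:
  cos(∠PEQ) = (EP² + EQ² - PQ²) / (2·EP·EQ)
  ∠PEQ = 38.94°

Step 5: From EP = 9, EY = 8, PY = 3, by the inverse law of cosines:
  cos(∠PEY) = (EP² + EY² - PY²) / (2·EP·EY)
  ∠PEY = 19.19°

Step 6: From EU = 7, EY = 8, UY = 7, by the inverse law of cosines:
  cos(∠UEY) = (EU² + EY² - UY²) / (2·EU·EY)
  ∠UEY = 55.15°

Step 7: From PE = 9, PQ = 9, EQ = 14, by the inverse law of cosines:
  cos(∠EPQ) = (PE² + PQ² - EQ²) / (2·PE·PQ)
  ∠EPQ = 102.12°

Step 8: From PE = 9, PY = 3, EY = 8, by the inverse law of cosines:
  cos(∠EPY) = (PE² + PY² - EY²) / (2·PE·PY)
  ∠EPY = 61.22°

Step 9: From QE = 14, QP = 9, EP = 9, by the inverse law of cosines:
  cos(∠EQP) = (QE² + QP² - EP²) / (2·QE·QP)
  ∠EQP = 38.94°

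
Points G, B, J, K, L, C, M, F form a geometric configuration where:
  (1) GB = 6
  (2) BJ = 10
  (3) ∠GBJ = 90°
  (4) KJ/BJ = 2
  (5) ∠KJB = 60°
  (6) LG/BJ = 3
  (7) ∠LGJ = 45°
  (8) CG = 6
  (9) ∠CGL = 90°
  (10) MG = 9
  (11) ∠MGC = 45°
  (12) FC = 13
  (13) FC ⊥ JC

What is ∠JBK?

From the given relations: KJ = 2·BJ = 2·10 = 20.
Step 1: By the law of cosines on triangle BJK: BK² = 10² + 20² − 2·10·20·cos(60°) = 300, so BK = 10·√3.
Step 2: By the inverse law of cosines on triangle JBK: cos(∠JBK) = (10² + (10·√3)² − 20²) / (2·10·10·√3) = 0/346.41 = 0, so ∠JBK = 90°.

Therefore, the measure of angle ∠JBK = 90°.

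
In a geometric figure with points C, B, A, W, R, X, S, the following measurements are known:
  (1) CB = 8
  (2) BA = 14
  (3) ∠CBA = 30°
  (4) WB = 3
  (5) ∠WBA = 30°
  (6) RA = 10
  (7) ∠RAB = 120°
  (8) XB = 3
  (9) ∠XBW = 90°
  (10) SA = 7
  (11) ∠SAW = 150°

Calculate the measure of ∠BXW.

Step 1: By the law of cosines on triangle XBW: XW² = 3² + 3² − 2·3·3·cos(90°) = 18, so XW = 3·√2.
Step 2: By the inverse law of cosines on triangle BXW: cos(∠BXW) = (3² + (3·√2)² − 3²) / (2·3·3·√2) = 18/25.46 = 0.7071, so ∠BXW = 45°.

Therefore, the measure of angle ∠BXW = 45°.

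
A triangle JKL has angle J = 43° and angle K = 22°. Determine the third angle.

By the triangle angle sum property, the three interior angles of any triangle add up to 180°.
We know angle J = 43° and angle K = 22°, so their sum is 65°.
Therefore angle L = 180° - 65° = 115°.

115 degrees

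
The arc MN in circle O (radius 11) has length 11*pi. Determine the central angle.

Arc length L = 2πr × θ/360, so θ = 360L / (2πr).
θ = 360 × 11*pi / (2π × 11)
θ = 180°
θ = 180°

180°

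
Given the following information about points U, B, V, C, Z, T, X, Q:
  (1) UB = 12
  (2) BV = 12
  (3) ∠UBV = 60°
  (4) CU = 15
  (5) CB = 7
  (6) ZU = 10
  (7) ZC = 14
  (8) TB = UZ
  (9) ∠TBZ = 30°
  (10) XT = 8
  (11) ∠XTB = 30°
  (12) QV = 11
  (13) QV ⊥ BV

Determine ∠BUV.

Step 1: By the law of cosines on triangle UBV: UV² = 12² + 12² − 2·12·12·cos(60°) = 144, so UV = 12.
Step 2: By the inverse law of cosines on triangle BUV: cos(∠BUV) = (12² + 12² − 12²) / (2·12·12) = 144/288 = 0.5, so ∠BUV = 60°.

Therefore, the measure of angle ∠BUV = 60°.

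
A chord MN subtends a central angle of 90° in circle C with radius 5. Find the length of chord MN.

Chord = 2(5) sin(45°) = 5*sqrt(2)

5*sqrt(2)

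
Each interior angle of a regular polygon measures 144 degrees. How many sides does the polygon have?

Exterior angle = 180 - 144 = 36. n = 360 / 36 = 10.

10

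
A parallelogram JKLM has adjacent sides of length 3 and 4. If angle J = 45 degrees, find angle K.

Consecutive angles are supplementary: angle K = 180 - 45 = 135 degrees.

135 degrees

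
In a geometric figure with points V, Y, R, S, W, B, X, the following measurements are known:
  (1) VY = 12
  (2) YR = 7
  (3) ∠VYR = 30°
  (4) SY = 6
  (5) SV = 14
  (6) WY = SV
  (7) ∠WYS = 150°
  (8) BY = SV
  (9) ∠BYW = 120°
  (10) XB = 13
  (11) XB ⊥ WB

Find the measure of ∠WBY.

From the given relations: BY = SV = 14; WY = SV = 14.
Step 1: By the law of cosines on triangle BYW: BW² = 14² + 14² − 2·14·14·cos(120°) = 588, so BW = 14·√3.
Step 2: By the inverse law of cosines on triangle WBY: cos(∠WBY) = ((14·√3)² + 14² − 14²) / (2·14·√3·14) = 588/678.96 = 0.866, so ∠WBY = 30°.

Therefore, the measure of angle ∠WBY = 30°.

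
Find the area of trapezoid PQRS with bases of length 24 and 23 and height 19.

Area of a trapezoid = (base1 + base2) * height / 2
Area = (24 + 23) * 19 / 2
Area = 47 * 19 / 2
Area = 893 / 2
Area = 893/2

893/2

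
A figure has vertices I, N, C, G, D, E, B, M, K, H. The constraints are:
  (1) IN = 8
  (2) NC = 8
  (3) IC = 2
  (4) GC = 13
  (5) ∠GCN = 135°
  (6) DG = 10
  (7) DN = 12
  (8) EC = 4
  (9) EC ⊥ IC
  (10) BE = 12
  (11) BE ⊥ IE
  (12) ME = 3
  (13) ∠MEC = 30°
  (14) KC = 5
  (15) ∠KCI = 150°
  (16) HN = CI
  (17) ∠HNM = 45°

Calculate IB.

Step 1: By the law of cosines on triangle ECI: EI² = 4² + 2² − 2·4·2·cos(90°) = 20, so EI = 2·√5.
Step 2: By the law of cosines on triangle IEB: IB² = (2·√5)² + 12² − 2·2·√5·12·cos(90°) = 164, so IB = 2·√41.

Therefore, the length of IB = 2·√41.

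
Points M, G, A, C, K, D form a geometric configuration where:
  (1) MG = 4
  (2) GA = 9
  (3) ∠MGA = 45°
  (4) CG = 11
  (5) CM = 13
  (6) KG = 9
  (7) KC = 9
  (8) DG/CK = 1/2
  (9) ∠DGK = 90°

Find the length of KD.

From the given relations: DG = 1/2·CK = 1/2·9 ≈ 4.5.
Step 1: By the law of cosines on triangle KGD: KD² = 9² + 4.5² − 2·9·4.5·cos(90°) = 101.25, so KD = 9/2·√5.

Therefore, the length of KD = 9/2·√5.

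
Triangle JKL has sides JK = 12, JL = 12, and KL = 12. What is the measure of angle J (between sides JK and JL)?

When all three sides of a triangle are known, the law of cosines can be rearranged to find any angle.
cos(C) = (a² + b² - c²) / (2ab) gives cos(J) = 1/2.
Taking the inverse cosine: J = 60°.

60°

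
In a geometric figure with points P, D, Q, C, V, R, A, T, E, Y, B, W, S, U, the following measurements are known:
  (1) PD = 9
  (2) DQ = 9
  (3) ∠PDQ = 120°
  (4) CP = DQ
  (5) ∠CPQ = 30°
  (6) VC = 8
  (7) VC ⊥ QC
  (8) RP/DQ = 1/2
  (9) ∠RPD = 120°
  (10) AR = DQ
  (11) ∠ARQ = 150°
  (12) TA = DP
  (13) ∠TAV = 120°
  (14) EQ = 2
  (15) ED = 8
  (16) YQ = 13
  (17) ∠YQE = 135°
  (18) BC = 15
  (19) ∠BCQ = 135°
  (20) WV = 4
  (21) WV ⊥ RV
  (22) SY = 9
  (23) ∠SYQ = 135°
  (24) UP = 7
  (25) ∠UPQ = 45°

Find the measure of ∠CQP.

From the given relations: CP = DQ = 9.
Step 1: By the law of cosines on triangle PDQ: PQ² = 9² + 9² − 2·9·9·cos(120°) = 243, so PQ = 9·√3.
Step 2: By the law of cosines on triangle QPC: QC² = (9·√3)² + 9² − 2·9·√3·9·cos(30°) = 81, so QC = 9.
Step 3: By the inverse law of cosines on triangle CQP: cos(∠CQP) = (9² + (9·√3)² − 9²) / (2·9·9·√3) = 243/280.59 = 0.866, so ∠CQP = 30°.

Therefore, the measure of angle ∠CQP = 30°.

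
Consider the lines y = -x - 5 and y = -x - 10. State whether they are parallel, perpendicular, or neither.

Slope of line 1: m1 = -1
Slope of line 2: m2 = -1
Two lines are parallel if and only if they have equal slopes (or both are vertical).
Here m1 = m2 = -1, confirming the lines are parallel.

Parallel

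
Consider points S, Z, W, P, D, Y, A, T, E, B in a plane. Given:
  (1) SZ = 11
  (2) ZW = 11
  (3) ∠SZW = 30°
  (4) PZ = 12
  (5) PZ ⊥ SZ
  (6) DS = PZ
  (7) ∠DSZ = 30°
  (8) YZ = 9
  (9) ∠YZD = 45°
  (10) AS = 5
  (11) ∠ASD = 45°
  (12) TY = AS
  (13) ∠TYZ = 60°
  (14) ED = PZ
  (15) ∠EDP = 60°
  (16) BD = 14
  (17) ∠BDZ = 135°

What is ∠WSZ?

Step 1: By the law of cosines on triangle SZW: SW² = 11² + 11² − 2·11·11·cos(30°) = 32.42, so SW ≈ 5.69.
Step 2: By the inverse law of cosines on triangle WSZ: cos(∠WSZ) = (5.69² + 11² − 11²) / (2·5.69·11) = 32.42/125.27 = 0.2588, so ∠WSZ = 75°.

Therefore, the measure of angle ∠WSZ = 75°.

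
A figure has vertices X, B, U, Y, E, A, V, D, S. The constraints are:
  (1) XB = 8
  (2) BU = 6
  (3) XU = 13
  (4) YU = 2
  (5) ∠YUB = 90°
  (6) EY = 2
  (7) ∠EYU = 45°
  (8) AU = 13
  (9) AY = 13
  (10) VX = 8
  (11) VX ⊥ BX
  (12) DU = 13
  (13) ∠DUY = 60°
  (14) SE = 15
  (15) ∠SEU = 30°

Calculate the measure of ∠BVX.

Step 1: By the law of cosines on triangle VXB: VB² = 8² + 8² − 2·8·8·cos(90°) = 128, so VB = 8·√2.
Step 2: By the inverse law of cosines on triangle BVX: cos(∠BVX) = ((8·√2)² + 8² − 8²) / (2·8·√2·8) = 128/181.02 = 0.7071, so ∠BVX = 45°.

Therefore, the measure of angle ∠BVX = 45°.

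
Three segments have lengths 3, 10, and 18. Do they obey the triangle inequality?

The longest side is 18. The other two sides sum to 3 + 10 = 13.
Since 13 ≤ 18, the two shorter sides cannot reach around to close the triangle.

No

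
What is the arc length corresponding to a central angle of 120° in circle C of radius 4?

Arc length = 2π(4)(1/3) = 8*pi/3

8*pi/3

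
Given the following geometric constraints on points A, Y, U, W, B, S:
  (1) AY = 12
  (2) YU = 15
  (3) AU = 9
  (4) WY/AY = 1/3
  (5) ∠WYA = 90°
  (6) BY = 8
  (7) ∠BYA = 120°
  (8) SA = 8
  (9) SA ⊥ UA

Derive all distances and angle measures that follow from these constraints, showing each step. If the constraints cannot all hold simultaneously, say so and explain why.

The constraints are consistent.

From the given relations:
  WY = 1/3·AY = 1/3·12 = 4

Step 1: From AY = 12, YW = 4, and ∠AYW = 90°, by the law of cosines:
  AW² = AY² + YW² - 2·AY·YW·cos(90°) = 144 + 16 - 0 = 160
  AW = 4·√10

Step 2: From AY = 12, YB = 8, and ∠AYB = 120°, by the law of cosines:
  AB² = AY² + YB² - 2·AY·YB·cos(120°) = 144 + 64 + 96 = 304
  AB = 4·√19

Step 3: From UA = 9, AS = 8, and ∠UAS = 90°, by the law of cosines:
  US² = UA² + AS² - 2·UA·AS·cos(90°) = 81 + 64 - 0 = 145
  US = √145

Step 4: From AU = 9, AY = 12, UY = 15, by the inverse law of cosines:
  cos(∠UAY) = (AU² + AY² - UY²) / (2·AU·AY)
  ∠UAY = 90°

Step 5: From YA = 12, YU = 15, AU = 9, by the inverse law of cosines:
  cos(∠AYU) = (YA² + YU² - AU²) / (2·YA·YU)
  ∠AYU = 36.87°

Step 6: From UA = 9, UY = 15, AY = 12, by the inverse law of cosines:
  cos(∠AUY) = (UA² + UY² - AY²) / (2·UA·UY)
  ∠AUY = 53.13°

Step 7: From AB = 4·√19, AY = 12, BY = 8, by the inverse law of cosines:
  cos(∠BAY) = (AB² + AY² - BY²) / (2·AB·AY)
  ∠BAY = 23.41°

Step 8: From AW = 4·√10, AY = 12, WY = 4, by the inverse law of cosines:
  cos(∠WAY) = (AW² + AY² - WY²) / (2·AW·AY)
  ∠WAY = 18.43°

Step 9: From UA = 9, US = √145, AS = 8, by the inverse law of cosines:
  cos(∠AUS) = (UA² + US² - AS²) / (2·UA·US)
  ∠AUS = 41.63°

Step 10: From WA = 4·√10, WY = 4, AY = 12, by the inverse law of cosines:
  cos(∠AWY) = (WA² + WY² - AY²) / (2·WA·WY)
  ∠AWY = 71.57°

Step 11: From BA = 4·√19, BY = 8, AY = 12, by the inverse law of cosines:
  cos(∠ABY) = (BA² + BY² - AY²) / (2·BA·BY)
  ∠ABY = 36.59°

Step 12: From SA = 8, SU = √145, AU = 9, by the inverse law of cosines:
  cos(∠ASU) = (SA² + SU² - AU²) / (2·SA·SU)
  ∠ASU = 48.37°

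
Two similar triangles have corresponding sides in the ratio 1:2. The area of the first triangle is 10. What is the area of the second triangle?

Area ratio = (1/2)^2 = 1/4. Area of the second triangle = 10 * 4/1 = 40.

40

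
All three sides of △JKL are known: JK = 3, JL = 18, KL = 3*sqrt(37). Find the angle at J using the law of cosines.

When all three sides of a triangle are known, the law of cosines can be rearranged to find any angle.
cos(C) = (a² + b² - c²) / (2ab) gives cos(J) = 0.
Taking the inverse cosine: J = 90°.

90°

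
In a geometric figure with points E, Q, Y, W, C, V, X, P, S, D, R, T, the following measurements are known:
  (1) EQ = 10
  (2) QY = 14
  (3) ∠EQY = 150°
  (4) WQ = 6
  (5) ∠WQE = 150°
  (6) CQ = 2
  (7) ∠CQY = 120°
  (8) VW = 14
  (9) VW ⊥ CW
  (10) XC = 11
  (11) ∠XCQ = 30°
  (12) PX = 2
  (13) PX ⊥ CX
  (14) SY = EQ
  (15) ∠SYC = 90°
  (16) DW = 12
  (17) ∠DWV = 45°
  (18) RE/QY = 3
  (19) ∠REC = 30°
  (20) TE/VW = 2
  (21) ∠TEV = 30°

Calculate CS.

From the given relations: SY = EQ = 10.
Step 1: By the law of cosines on triangle CQY: CY² = 2² + 14² − 2·2·14·cos(120°) = 228, so CY = 2·√57.
Step 2: By the law of cosines on triangle CYS: CS² = (2·√57)² + 10² − 2·2·√57·10·cos(90°) = 328, so CS = 2·√82.

Therefore, the length of CS = 2·√82.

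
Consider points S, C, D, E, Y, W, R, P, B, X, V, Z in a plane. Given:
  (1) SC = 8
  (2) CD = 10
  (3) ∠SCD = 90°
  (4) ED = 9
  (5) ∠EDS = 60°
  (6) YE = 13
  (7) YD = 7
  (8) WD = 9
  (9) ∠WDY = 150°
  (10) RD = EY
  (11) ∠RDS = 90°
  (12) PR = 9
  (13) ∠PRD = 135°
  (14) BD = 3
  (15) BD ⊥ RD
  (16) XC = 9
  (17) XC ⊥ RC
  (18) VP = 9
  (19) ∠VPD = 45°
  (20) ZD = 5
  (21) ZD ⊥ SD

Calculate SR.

From the given relations: RD = EY = 13.
Step 1: By the law of cosines on triangle SCD: SD² = 8² + 10² − 2·8·10·cos(90°) = 164, so SD = 2·√41.
Step 2: By the law of cosines on triangle SDR: SR² = (2·√41)² + 13² − 2·2·√41·13·cos(90°) = 333, so SR = 3·√37.

Therefore, the length of SR = 3·√37.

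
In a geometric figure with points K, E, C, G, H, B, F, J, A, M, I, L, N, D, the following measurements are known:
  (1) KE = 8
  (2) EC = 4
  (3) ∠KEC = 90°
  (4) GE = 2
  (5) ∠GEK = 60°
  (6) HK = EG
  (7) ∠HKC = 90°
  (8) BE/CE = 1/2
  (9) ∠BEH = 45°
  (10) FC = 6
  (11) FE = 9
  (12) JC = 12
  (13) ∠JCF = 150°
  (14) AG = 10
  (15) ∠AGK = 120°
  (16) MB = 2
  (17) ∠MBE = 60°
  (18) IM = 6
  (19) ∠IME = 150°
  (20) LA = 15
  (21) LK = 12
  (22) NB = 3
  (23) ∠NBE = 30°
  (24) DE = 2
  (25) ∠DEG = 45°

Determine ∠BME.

From the given relations: BE = 1/2·CE = 1/2·4 = 2.
Step 1: By the law of cosines on triangle MBE: ME² = 2² + 2² − 2·2·2·cos(60°) = 4, so ME = 2.
Step 2: By the inverse law of cosines on triangle BME: cos(∠BME) = (2² + 2² − 2²) / (2·2·2) = 4/8 = 0.5, so ∠BME = 60°.

Therefore, the measure of angle ∠BME = 60°.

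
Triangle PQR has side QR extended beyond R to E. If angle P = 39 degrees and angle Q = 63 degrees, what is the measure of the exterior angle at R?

The interior angle at R is 180 - 39 - 63 = 78 degrees.
The exterior angle and interior angle at R are supplementary:
Exterior angle = 180 - 78 = 102 degrees.

102 degrees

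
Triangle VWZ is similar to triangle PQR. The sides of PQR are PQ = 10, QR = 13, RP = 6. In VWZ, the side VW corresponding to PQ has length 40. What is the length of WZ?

Similar triangles have proportional sides. Setting up the proportion:
VW / PQ = WZ / QR
40 / 10 = WZ / 13
WZ = 13 * 40 / 10 = 52.

52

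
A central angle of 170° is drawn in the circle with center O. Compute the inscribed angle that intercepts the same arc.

An inscribed angle intercepts an arc from a point on the circle, while the central angle intercepts the same arc from the center.
The inscribed angle is always half the central angle: 170° / 2 = 85°.

85°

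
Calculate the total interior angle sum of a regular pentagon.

The sum of interior angles of an n-sided polygon is (n - 2) * 180.
For n = 5: (5 - 2) * 180 = 3 * 180 = 540 degrees.

540 degrees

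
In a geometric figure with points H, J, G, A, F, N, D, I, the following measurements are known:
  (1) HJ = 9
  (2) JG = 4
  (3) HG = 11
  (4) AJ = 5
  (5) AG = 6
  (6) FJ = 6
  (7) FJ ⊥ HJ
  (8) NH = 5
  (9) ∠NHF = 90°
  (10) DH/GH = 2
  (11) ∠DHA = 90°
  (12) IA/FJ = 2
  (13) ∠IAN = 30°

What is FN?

Step 1: By the law of cosines on triangle FJH: FH² = 6² + 9² − 2·6·9·cos(90°) = 117, so FH = 3·√13.
Step 2: By the law of cosines on triangle FHN: FN² = (3·√13)² + 5² − 2·3·√13·5·cos(90°) = 142, so FN = √142.

Therefore, the length of FN = √142.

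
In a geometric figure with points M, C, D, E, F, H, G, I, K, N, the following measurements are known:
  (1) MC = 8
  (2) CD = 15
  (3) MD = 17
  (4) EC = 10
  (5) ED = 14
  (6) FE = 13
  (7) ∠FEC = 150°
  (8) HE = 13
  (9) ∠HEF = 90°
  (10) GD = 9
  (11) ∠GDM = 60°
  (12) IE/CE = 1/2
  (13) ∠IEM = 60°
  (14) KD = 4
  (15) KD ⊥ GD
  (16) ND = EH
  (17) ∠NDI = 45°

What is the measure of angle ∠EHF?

Step 1: By the law of cosines on triangle HEF: HF² = 13² + 13² − 2·13·13·cos(90°) = 338, so HF = 13·√2.
Step 2: By the inverse law of cosines on triangle EHF: cos(∠EHF) = (13² + (13·√2)² − 13²) / (2·13·13·√2) = 338/478 = 0.7071, so ∠EHF = 45°.

Therefore, the measure of angle ∠EHF = 45°.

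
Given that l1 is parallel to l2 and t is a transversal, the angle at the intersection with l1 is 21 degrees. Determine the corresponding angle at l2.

Corresponding angles are equal: 21 degrees.

21 degrees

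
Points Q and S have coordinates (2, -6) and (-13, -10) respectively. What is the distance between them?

d = sqrt((-13 - 2)^2 + (-10 - -6)^2)
d = sqrt(-15^2 + -4^2)
d = sqrt(225 + 16)
d = sqrt(241)

sqrt(241)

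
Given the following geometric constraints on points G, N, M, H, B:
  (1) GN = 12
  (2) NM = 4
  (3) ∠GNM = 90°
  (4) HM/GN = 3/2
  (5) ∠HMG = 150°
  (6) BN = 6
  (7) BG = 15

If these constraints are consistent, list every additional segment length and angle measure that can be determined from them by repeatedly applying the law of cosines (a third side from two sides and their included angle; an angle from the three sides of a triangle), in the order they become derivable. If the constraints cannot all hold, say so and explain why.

The constraints are consistent. Derivable facts, in order:
After 1 step:
- GM = 4·√10
- ∠BGN = 22.33°
- ∠BNG = 108.21°
- ∠GBN = 49.46°
After 2 steps:
- GH ≈ 29.64
- ∠GMN = 71.57°
- ∠MGN = 18.43°
After 3 steps:
- ∠GHM = 12.32°
- ∠HGM = 17.68°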